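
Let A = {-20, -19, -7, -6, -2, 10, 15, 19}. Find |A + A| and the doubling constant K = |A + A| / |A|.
K = |A + A| / |A| = 31/8

Enumerate A + A = {a + b : a, b ∈ A}. With |A| = 8, there are |A|^2 = 64 ordered sum pairs; collecting distinct values, A + A = {-40, -39, -38, -27, -26, -25, -22, -21, -14, -13, -12, -10, -9, -8, -5, -4, -1, 0, 3, 4, 8, 9, 12, 13, 17, 20, 25, 29, 30, 34, 38}, so |A + A| = 31. Thus K = 31/8. For comparison, the minimum possible |A + A| over all 8-element sets is 2·8 − 1 = 15 (so min K = 15/8), attained only by arithmetic progressions.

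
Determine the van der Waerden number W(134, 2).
W(134, 2) = 134 + 1 = 135

A 2-term AP is any pair of integers, so a monochromatic 2-AP exists iff some colour is used at least twice. With 134 colours, the colouring i ↦ i on {1, ..., 134} uses each colour once, avoiding any monochromatic pair, so W(134, 2) > 134. For {1, ..., 135}, pigeonhole forces two integers of the same colour, which form a monochromatic 2-AP. Hence W(134, 2) = 135.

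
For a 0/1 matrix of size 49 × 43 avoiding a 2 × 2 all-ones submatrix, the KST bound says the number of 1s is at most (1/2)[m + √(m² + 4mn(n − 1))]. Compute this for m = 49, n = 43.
z(49, 43; 2, 2) ≤ (1/2)[49 + √(49² + 4·49·43·42)] = (1/2)[49 + √356377] = 322.9866

Kővári–Sós–Turán: let r_1, ..., r_49 be the row sums and z = Σ r_i the total number of 1s. Each pair of columns can share at most one row with both entries 1 (else a 2×2 all-ones block appears), so Σ_i C(r_i, 2) ≤ C(43, 2) = 903. By convexity Σ_i C(r_i, 2) ≥ 49·C(z/49, 2) = z(z − 49)/(2·49), giving z² − 49z − 49·43·42 ≤ 0 and hence z ≤ (1/2)[49 + √(2401 + 4·88494)] = (1/2)[49 + √356377] ≈ (1/2)(49 + 596.9732) = 322.9866.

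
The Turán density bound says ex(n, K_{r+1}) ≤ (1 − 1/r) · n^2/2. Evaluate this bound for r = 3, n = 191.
Turán density bound = (2/3) · 191^2/2 = 36481/3 ≈ 12160.3333

Turán's theorem: ex(n, K_{r+1}) is achieved by the complete r-partite Turán graph T(n, r) with parts as balanced as possible, and is at most (1 − 1/r) · n^2/2. For r = 3, n = 191: the density bound is (2/3) · 36481/2 = 36481/3 ≈ 12160.3333. The integer-valued extremum is e(T(191, 3)) = 12160, which is strictly less than the density bound 36481/3 since 3 ∤ 191 (the parts of T(191, 3) cannot all be equal).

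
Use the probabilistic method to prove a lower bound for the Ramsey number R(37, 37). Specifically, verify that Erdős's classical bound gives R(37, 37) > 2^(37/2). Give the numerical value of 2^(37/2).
2^(37/2) = 370727.6001; so R(37, 37) > 370727.6001

Colour each edge of K_n uniformly at random with red/blue. The expected number of monochromatic K_37 is C(n, 37) · 2 · 2^(−C(37,2)). If C(n, 37) · 2^(1 − C(37,2)) < 1, then with positive probability no monochromatic K_37 exists, so R(37, 37) > n. The standard estimate C(n, 37) ≤ n^37/37! shows this inequality holds whenever n ≤ 2^(37/2) (since 37! · 2^(C(37,2) − 1) > 2^(37^2/2) ≥ n^37). Hence R(37, 37) > 2^(37/2) = 370727.6001.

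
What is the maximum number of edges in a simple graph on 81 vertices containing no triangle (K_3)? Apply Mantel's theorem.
ex(81, K_3) = ⌊81^2/4⌋ = 1640

Mantel (1907): a triangle-free graph on n vertices has at most ⌊n^2/4⌋ edges, with equality for the complete bipartite graph K_{⌊n/2⌋, ⌈n/2⌉}. For n = 81: ⌊81^2/4⌋ = ⌊6561/4⌋ = 1640. The extremal graph is K_{40, 41}, which has 40·41 = 1640 edges.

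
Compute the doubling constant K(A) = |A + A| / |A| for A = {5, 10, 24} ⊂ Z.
K = |A + A| / |A| = 6/3 = 2

Enumerate A + A = {a + b : a, b ∈ A}. With |A| = 3, there are |A|^2 = 9 ordered sum pairs; collecting distinct values, A + A = {10, 15, 20, 29, 34, 48}, so |A + A| = 6. Thus K = 6/3 = 2. For comparison, the minimum possible |A + A| over all 3-element sets is 2·3 − 1 = 5 (so min K = 5/3), attained only by arithmetic progressions.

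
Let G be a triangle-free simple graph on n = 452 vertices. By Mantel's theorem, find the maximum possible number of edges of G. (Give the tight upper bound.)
ex(452, K_3) = ⌊452^2/4⌋ = 51076

Mantel (1907): a triangle-free graph on n vertices has at most ⌊n^2/4⌋ edges, with equality for the complete bipartite graph K_{⌊n/2⌋, ⌈n/2⌉}. For n = 452: ⌊452^2/4⌋ = ⌊204304/4⌋ = 51076. The extremal graph is K_{226, 226}, which has 226·226 = 51076 edges.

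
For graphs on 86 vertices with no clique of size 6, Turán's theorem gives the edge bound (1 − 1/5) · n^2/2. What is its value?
Turán density bound = (4/5) · 86^2/2 = 14792/5 ≈ 2958.4

Turán's theorem: ex(n, K_{r+1}) is achieved by the complete r-partite Turán graph T(n, r) with parts as balanced as possible, and is at most (1 − 1/r) · n^2/2. For r = 5, n = 86: the density bound is (4/5) · 7396/2 = 14792/5 ≈ 2958.4. The integer-valued extremum is e(T(86, 5)) = 2958, which is strictly less than the density bound 14792/5 since 5 ∤ 86 (the parts of T(86, 5) cannot all be equal).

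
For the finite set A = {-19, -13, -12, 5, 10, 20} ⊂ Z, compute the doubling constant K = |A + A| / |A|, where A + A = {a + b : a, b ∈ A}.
K = |A + A| / |A| = 21/6 = 7/2

Enumerate A + A = {a + b : a, b ∈ A}. With |A| = 6, there are |A|^2 = 36 ordered sum pairs; collecting distinct values, A + A = {-38, -32, -31, -26, -25, -24, -14, -9, -8, -7, -3, -2, 1, 7, 8, 10, 15, 20, 25, 30, 40}, so |A + A| = 21. Thus K = 21/6 = 7/2. For comparison, the minimum possible |A + A| over all 6-element sets is 2·6 − 1 = 11 (so min K = 11/6), attained only by arithmetic progressions.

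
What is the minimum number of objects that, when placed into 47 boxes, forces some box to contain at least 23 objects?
n = (23 − 1)·47 + 1 = 1035

By the generalised pigeonhole principle, to guarantee some box contains ≥ r objects we need more than (r − 1) · k objects total. Threshold: n = (r − 1) · k + 1. With r = 23 and k = 47: n = 22 · 47 + 1 = 1034 + 1 = 1035. For n = 1034 = 22 · 47, we can put exactly 22 objects in every box, avoiding 23 in any single one — so 1035 is tight.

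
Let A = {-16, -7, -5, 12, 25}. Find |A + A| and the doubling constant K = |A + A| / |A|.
K = |A + A| / |A| = 15/5 = 3

Enumerate A + A = {a + b : a, b ∈ A}. With |A| = 5, there are |A|^2 = 25 ordered sum pairs; collecting distinct values, A + A = {-32, -23, -21, -14, -12, -10, -4, 5, 7, 9, 18, 20, 24, 37, 50}, so |A + A| = 15. Thus K = 15/5 = 3. For comparison, the minimum possible |A + A| over all 5-element sets is 2·5 − 1 = 9 (so min K = 9/5), attained only by arithmetic progressions.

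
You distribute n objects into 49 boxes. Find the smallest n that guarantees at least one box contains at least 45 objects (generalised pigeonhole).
n = (45 − 1)·49 + 1 = 2157

By the generalised pigeonhole principle, to guarantee some box contains ≥ r objects we need more than (r − 1) · k objects total. Threshold: n = (r − 1) · k + 1. With r = 45 and k = 49: n = 44 · 49 + 1 = 2156 + 1 = 2157. For n = 2156 = 44 · 49, we can put exactly 44 objects in every box, avoiding 45 in any single one — so 2157 is tight.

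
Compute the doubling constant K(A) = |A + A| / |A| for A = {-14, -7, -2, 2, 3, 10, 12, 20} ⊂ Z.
K = |A + A| / |A| = 30/8 = 15/4

Enumerate A + A = {a + b : a, b ∈ A}. With |A| = 8, there are |A|^2 = 64 ordered sum pairs; collecting distinct values, A + A = {-28, -21, -16, -14, -12, -11, -9, -5, -4, -2, 0, 1, 3, 4, 5, 6, 8, 10, 12, 13, 14, 15, 18, 20, 22, 23, 24, 30, 32, 40}, so |A + A| = 30. Thus K = 30/8 = 15/4. For comparison, the minimum possible |A + A| over all 8-element sets is 2·8 − 1 = 15 (so min K = 15/8), attained only by arithmetic progressions.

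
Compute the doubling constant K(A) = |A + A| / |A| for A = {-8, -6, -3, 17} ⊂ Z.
K = |A + A| / |A| = 10/4 = 5/2

Enumerate A + A = {a + b : a, b ∈ A}. With |A| = 4, there are |A|^2 = 16 ordered sum pairs; collecting distinct values, A + A = {-16, -14, -12, -11, -9, -6, 9, 11, 14, 34}, so |A + A| = 10. Thus K = 10/4 = 5/2. For comparison, the minimum possible |A + A| over all 4-element sets is 2·4 − 1 = 7 (so min K = 7/4), attained only by arithmetic progressions.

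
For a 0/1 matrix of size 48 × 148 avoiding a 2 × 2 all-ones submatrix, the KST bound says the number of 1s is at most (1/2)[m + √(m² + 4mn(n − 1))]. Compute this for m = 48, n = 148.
z(48, 148; 2, 2) ≤ (1/2)[48 + √(48² + 4·48·148·147)] = (1/2)[48 + √4179456] = 1046.1859

Kővári–Sós–Turán: let r_1, ..., r_48 be the row sums and z = Σ r_i the total number of 1s. Each pair of columns can share at most one row with both entries 1 (else a 2×2 all-ones block appears), so Σ_i C(r_i, 2) ≤ C(148, 2) = 10878. By convexity Σ_i C(r_i, 2) ≥ 48·C(z/48, 2) = z(z − 48)/(2·48), giving z² − 48z − 48·148·147 ≤ 0 and hence z ≤ (1/2)[48 + √(2304 + 4·1044288)] = (1/2)[48 + √4179456] ≈ (1/2)(48 + 2044.3718) = 1046.1859.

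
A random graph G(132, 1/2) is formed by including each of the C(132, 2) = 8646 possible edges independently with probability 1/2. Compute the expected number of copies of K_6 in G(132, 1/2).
E[# K_6] = C(132, 6) · (1/2)^C(6, 2) = 6547258432 / 2^15 = 102300913/512 ≈ 199806.470703

For each 6-subset S of vertices (there are C(132, 6) = 6547258432 such S), let X_S = 1 if S induces a K_6 (all C(6, 2) = 15 edges present). Then P(X_S = 1) = (1/2)^15 = 1/32768. By linearity of expectation, E[# K_6] = C(132, 6) · (1/2)^15 = 6547258432 / 32768 = 102300913/512 ≈ 199806.470703.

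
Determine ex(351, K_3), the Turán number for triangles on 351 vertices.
ex(351, K_3) = ⌊351^2/4⌋ = 30800

Mantel (1907): a triangle-free graph on n vertices has at most ⌊n^2/4⌋ edges, with equality for the complete bipartite graph K_{⌊n/2⌋, ⌈n/2⌉}. For n = 351: ⌊351^2/4⌋ = ⌊123201/4⌋ = 30800. The extremal graph is K_{175, 176}, which has 175·176 = 30800 edges.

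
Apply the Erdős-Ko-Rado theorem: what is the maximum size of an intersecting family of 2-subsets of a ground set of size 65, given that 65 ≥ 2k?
max |F| = C(64, 1) = 64

Erdős-Ko-Rado (1961): when n ≥ 2k, max |F| = C(n−1, k−1). The bound is attained by the star {A : i ∈ A} for any fixed i ∈ [n]. Here C(65−1, 2−1) = C(64, 1) = 64.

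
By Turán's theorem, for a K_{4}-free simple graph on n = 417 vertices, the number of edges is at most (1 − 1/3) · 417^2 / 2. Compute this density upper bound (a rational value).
Turán density bound = (2/3) · 417^2/2 = 57963

Turán's theorem: ex(n, K_{r+1}) is achieved by the complete r-partite Turán graph T(n, r) with parts as balanced as possible, and is at most (1 − 1/r) · n^2/2. For r = 3, n = 417: the density bound is (2/3) · 173889/2 = 57963. Since 3 ∣ 417, the Turán graph T(417, 3) has parts of equal size 139, and its edge count e(T(417, 3)) = 57963 attains the density bound exactly.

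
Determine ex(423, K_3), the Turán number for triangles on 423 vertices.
ex(423, K_3) = ⌊423^2/4⌋ = 44732

Mantel (1907): a triangle-free graph on n vertices has at most ⌊n^2/4⌋ edges, with equality for the complete bipartite graph K_{⌊n/2⌋, ⌈n/2⌉}. For n = 423: ⌊423^2/4⌋ = ⌊178929/4⌋ = 44732. The extremal graph is K_{211, 212}, which has 211·212 = 44732 edges.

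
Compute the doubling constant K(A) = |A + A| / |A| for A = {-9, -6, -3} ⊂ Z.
K = |A + A| / |A| = 5/3

Enumerate A + A = {a + b : a, b ∈ A}. With |A| = 3, there are |A|^2 = 9 ordered sum pairs; collecting distinct values, A + A = {-18, -15, -12, -9, -6}, so |A + A| = 5. Thus K = 5/3. Here |A + A| = 2|A| − 1 = 5, the minimum possible — so K = 5/3 is minimal, which holds iff A is an arithmetic progression.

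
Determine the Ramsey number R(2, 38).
R(2, 38) = 38

R(2, k) = k for all k ≥ 2: in a 2-colouring of K_k, either some edge is red (a red K_2) or all edges are blue (a blue K_k). And K_{37} coloured all-blue has no blue K_38, so R(2, 38) > 37. Hence R(2, 38) = 38.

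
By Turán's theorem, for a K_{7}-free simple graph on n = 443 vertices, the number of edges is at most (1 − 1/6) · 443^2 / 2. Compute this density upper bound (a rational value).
Turán density bound = (5/6) · 443^2/2 = 981245/12 ≈ 81770.4167

Turán's theorem: ex(n, K_{r+1}) is achieved by the complete r-partite Turán graph T(n, r) with parts as balanced as possible, and is at most (1 − 1/r) · n^2/2. For r = 6, n = 443: the density bound is (5/6) · 196249/2 = 981245/12 ≈ 81770.4167. The integer-valued extremum is e(T(443, 6)) = 81770, which is strictly less than the density bound 981245/12 since 6 ∤ 443 (the parts of T(443, 6) cannot all be equal).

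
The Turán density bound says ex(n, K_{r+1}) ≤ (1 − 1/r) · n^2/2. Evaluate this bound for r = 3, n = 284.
Turán density bound = (2/3) · 284^2/2 = 80656/3 ≈ 26885.3333

Turán's theorem: ex(n, K_{r+1}) is achieved by the complete r-partite Turán graph T(n, r) with parts as balanced as possible, and is at most (1 − 1/r) · n^2/2. For r = 3, n = 284: the density bound is (2/3) · 80656/2 = 80656/3 ≈ 26885.3333. The integer-valued extremum is e(T(284, 3)) = 26885, which is strictly less than the density bound 80656/3 since 3 ∤ 284 (the parts of T(284, 3) cannot all be equal).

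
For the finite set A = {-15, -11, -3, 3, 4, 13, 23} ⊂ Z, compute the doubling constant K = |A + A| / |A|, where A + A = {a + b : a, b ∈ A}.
K = |A + A| / |A| = 26/7

Enumerate A + A = {a + b : a, b ∈ A}. With |A| = 7, there are |A|^2 = 49 ordered sum pairs; collecting distinct values, A + A = {-30, -26, -22, -18, -14, -12, -11, -8, -7, -6, -2, 0, 1, 2, 6, 7, 8, 10, 12, 16, 17, 20, 26, 27, 36, 46}, so |A + A| = 26. Thus K = 26/7. For comparison, the minimum possible |A + A| over all 7-element sets is 2·7 − 1 = 13 (so min K = 13/7), attained only by arithmetic progressions.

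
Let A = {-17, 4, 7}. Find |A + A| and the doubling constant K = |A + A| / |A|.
K = |A + A| / |A| = 6/3 = 2

Enumerate A + A = {a + b : a, b ∈ A}. With |A| = 3, there are |A|^2 = 9 ordered sum pairs; collecting distinct values, A + A = {-34, -13, -10, 8, 11, 14}, so |A + A| = 6. Thus K = 6/3 = 2. For comparison, the minimum possible |A + A| over all 3-element sets is 2·3 − 1 = 5 (so min K = 5/3), attained only by arithmetic progressions.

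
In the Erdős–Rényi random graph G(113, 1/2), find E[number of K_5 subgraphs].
E[# K_5] = C(113, 5) · (1/2)^C(5, 2) = 140364532 / 2^10 = 35091133/256 ≈ 137074.738281

For each 5-subset S of vertices (there are C(113, 5) = 140364532 such S), let X_S = 1 if S induces a K_5 (all C(5, 2) = 10 edges present). Then P(X_S = 1) = (1/2)^10 = 1/1024. By linearity of expectation, E[# K_5] = C(113, 5) · (1/2)^10 = 140364532 / 1024 = 35091133/256 ≈ 137074.738281.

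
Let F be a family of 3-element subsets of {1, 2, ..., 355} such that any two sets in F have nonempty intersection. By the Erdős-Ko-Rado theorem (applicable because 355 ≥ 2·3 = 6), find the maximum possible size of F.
max |F| = C(354, 2) = 62481

Erdős-Ko-Rado (1961): when n ≥ 2k, max |F| = C(n−1, k−1). The bound is attained by the star {A : i ∈ A} for any fixed i ∈ [n]. Here C(355−1, 3−1) = C(354, 2) = 62481.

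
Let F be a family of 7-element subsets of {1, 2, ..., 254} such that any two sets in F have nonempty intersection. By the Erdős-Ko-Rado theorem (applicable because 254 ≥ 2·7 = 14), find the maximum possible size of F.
max |F| = C(253, 6) = 343125759900

Erdős-Ko-Rado (1961): when n ≥ 2k, max |F| = C(n−1, k−1). The bound is attained by the star {A : i ∈ A} for any fixed i ∈ [n]. Here C(254−1, 7−1) = C(253, 6) = 343125759900.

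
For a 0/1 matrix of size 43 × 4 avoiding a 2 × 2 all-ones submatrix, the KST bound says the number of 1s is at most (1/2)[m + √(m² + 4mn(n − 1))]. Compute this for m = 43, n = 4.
z(43, 4; 2, 2) ≤ (1/2)[43 + √(43² + 4·43·4·3)] = (1/2)[43 + √3913] = 52.777

Kővári–Sós–Turán: let r_1, ..., r_43 be the row sums and z = Σ r_i the total number of 1s. Each pair of columns can share at most one row with both entries 1 (else a 2×2 all-ones block appears), so Σ_i C(r_i, 2) ≤ C(4, 2) = 6. By convexity Σ_i C(r_i, 2) ≥ 43·C(z/43, 2) = z(z − 43)/(2·43), giving z² − 43z − 43·4·3 ≤ 0 and hence z ≤ (1/2)[43 + √(1849 + 4·516)] = (1/2)[43 + √3913] ≈ (1/2)(43 + 62.554) = 52.777.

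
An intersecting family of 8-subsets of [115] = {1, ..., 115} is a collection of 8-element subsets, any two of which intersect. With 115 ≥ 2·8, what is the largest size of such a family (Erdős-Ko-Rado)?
max |F| = C(114, 7) = 41146859952

Erdős-Ko-Rado (1961): when n ≥ 2k, max |F| = C(n−1, k−1). The bound is attained by the star {A : i ∈ A} for any fixed i ∈ [n]. Here C(115−1, 8−1) = C(114, 7) = 41146859952.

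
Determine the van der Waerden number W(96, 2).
W(96, 2) = 96 + 1 = 97

A 2-term AP is any pair of integers, so a monochromatic 2-AP exists iff some colour is used at least twice. With 96 colours, the colouring i ↦ i on {1, ..., 96} uses each colour once, avoiding any monochromatic pair, so W(96, 2) > 96. For {1, ..., 97}, pigeonhole forces two integers of the same colour, which form a monochromatic 2-AP. Hence W(96, 2) = 97.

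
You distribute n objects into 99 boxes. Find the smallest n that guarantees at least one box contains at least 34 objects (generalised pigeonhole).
n = (34 − 1)·99 + 1 = 3268

By the generalised pigeonhole principle, to guarantee some box contains ≥ r objects we need more than (r − 1) · k objects total. Threshold: n = (r − 1) · k + 1. With r = 34 and k = 99: n = 33 · 99 + 1 = 3267 + 1 = 3268. For n = 3267 = 33 · 99, we can put exactly 33 objects in every box, avoiding 34 in any single one — so 3268 is tight.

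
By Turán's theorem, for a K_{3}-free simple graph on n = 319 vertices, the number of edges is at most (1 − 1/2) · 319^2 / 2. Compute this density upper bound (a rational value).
Turán density bound = (1/2) · 319^2/2 = 101761/4 ≈ 25440.25

Turán's theorem: ex(n, K_{r+1}) is achieved by the complete r-partite Turán graph T(n, r) with parts as balanced as possible, and is at most (1 − 1/r) · n^2/2. For r = 2, n = 319: the density bound is (1/2) · 101761/2 = 101761/4 ≈ 25440.25. The integer-valued extremum is e(T(319, 2)) = 25440, which is strictly less than the density bound 101761/4 since 2 ∤ 319 (the parts of T(319, 2) cannot all be equal).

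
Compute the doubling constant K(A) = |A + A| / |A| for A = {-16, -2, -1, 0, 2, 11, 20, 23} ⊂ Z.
K = |A + A| / |A| = 31/8

Enumerate A + A = {a + b : a, b ∈ A}. With |A| = 8, there are |A|^2 = 64 ordered sum pairs; collecting distinct values, A + A = {-32, -18, -17, -16, -14, -5, -4, -3, -2, -1, 0, 1, 2, 4, 7, 9, 10, 11, 13, 18, 19, 20, 21, 22, 23, 25, 31, 34, 40, 43, 46}, so |A + A| = 31. Thus K = 31/8. For comparison, the minimum possible |A + A| over all 8-element sets is 2·8 − 1 = 15 (so min K = 15/8), attained only by arithmetic progressions.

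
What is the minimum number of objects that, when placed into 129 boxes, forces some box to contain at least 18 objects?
n = (18 − 1)·129 + 1 = 2194

By the generalised pigeonhole principle, to guarantee some box contains ≥ r objects we need more than (r − 1) · k objects total. Threshold: n = (r − 1) · k + 1. With r = 18 and k = 129: n = 17 · 129 + 1 = 2193 + 1 = 2194. For n = 2193 = 17 · 129, we can put exactly 17 objects in every box, avoiding 18 in any single one — so 2194 is tight.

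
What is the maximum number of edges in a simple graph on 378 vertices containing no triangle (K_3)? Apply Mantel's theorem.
ex(378, K_3) = ⌊378^2/4⌋ = 35721

Mantel (1907): a triangle-free graph on n vertices has at most ⌊n^2/4⌋ edges, with equality for the complete bipartite graph K_{⌊n/2⌋, ⌈n/2⌉}. For n = 378: ⌊378^2/4⌋ = ⌊142884/4⌋ = 35721. The extremal graph is K_{189, 189}, which has 189·189 = 35721 edges.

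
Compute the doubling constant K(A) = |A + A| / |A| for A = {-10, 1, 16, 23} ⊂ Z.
K = |A + A| / |A| = 10/4 = 5/2

Enumerate A + A = {a + b : a, b ∈ A}. With |A| = 4, there are |A|^2 = 16 ordered sum pairs; collecting distinct values, A + A = {-20, -9, 2, 6, 13, 17, 24, 32, 39, 46}, so |A + A| = 10. Thus K = 10/4 = 5/2. For comparison, the minimum possible |A + A| over all 4-element sets is 2·4 − 1 = 7 (so min K = 7/4), attained only by arithmetic progressions.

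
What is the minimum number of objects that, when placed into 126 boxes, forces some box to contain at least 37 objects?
n = (37 − 1)·126 + 1 = 4537

By the generalised pigeonhole principle, to guarantee some box contains ≥ r objects we need more than (r − 1) · k objects total. Threshold: n = (r − 1) · k + 1. With r = 37 and k = 126: n = 36 · 126 + 1 = 4536 + 1 = 4537. For n = 4536 = 36 · 126, we can put exactly 36 objects in every box, avoiding 37 in any single one — so 4537 is tight.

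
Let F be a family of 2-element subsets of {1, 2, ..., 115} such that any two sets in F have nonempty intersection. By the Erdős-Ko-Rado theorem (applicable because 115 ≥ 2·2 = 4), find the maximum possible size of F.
max |F| = C(114, 1) = 114

The Erdős-Ko-Rado theorem states: for n ≥ 2k, an intersecting family of k-subsets of an n-element set has size at most C(n − 1, k − 1), with equality for 'star' families {A ⊆ [n] : |A| = k, i ∈ A} (fix an element i). For n = 115, k = 2: C(114, 1) = 114.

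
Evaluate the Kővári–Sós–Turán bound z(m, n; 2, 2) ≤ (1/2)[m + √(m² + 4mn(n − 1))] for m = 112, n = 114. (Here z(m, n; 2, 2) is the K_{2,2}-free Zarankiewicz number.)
z(112, 114; 2, 2) ≤ (1/2)[112 + √(112² + 4·112·114·113)] = (1/2)[112 + √5783680] = 1258.4641

Kővári–Sós–Turán: let r_1, ..., r_112 be the row sums and z = Σ r_i the total number of 1s. Each pair of columns can share at most one row with both entries 1 (else a 2×2 all-ones block appears), so Σ_i C(r_i, 2) ≤ C(114, 2) = 6441. By convexity Σ_i C(r_i, 2) ≥ 112·C(z/112, 2) = z(z − 112)/(2·112), giving z² − 112z − 112·114·113 ≤ 0 and hence z ≤ (1/2)[112 + √(12544 + 4·1442784)] = (1/2)[112 + √5783680] ≈ (1/2)(112 + 2404.9283) = 1258.4641.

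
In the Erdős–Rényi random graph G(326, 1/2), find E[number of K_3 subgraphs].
E[# K_3] = C(326, 3) · (1/2)^C(3, 2) = 5721300 / 2^3 = 1430325/2 = 715162.5

For each 3-subset S of vertices (there are C(326, 3) = 5721300 such S), let X_S = 1 if S induces a K_3 (all C(3, 2) = 3 edges present). Then P(X_S = 1) = (1/2)^3 = 1/8. By linearity of expectation, E[# K_3] = C(326, 3) · (1/2)^3 = 5721300 / 8 = 1430325/2 = 715162.5.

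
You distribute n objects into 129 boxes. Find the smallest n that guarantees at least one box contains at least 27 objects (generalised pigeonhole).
n = (27 − 1)·129 + 1 = 3355

By the generalised pigeonhole principle, to guarantee some box contains ≥ r objects we need more than (r − 1) · k objects total. Threshold: n = (r − 1) · k + 1. With r = 27 and k = 129: n = 26 · 129 + 1 = 3354 + 1 = 3355. For n = 3354 = 26 · 129, we can put exactly 26 objects in every box, avoiding 27 in any single one — so 3355 is tight.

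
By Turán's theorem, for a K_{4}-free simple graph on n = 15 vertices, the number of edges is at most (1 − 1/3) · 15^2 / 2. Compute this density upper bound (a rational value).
Turán density bound = (2/3) · 15^2/2 = 75

Turán's theorem: ex(n, K_{r+1}) is achieved by the complete r-partite Turán graph T(n, r) with parts as balanced as possible, and is at most (1 − 1/r) · n^2/2. For r = 3, n = 15: the density bound is (2/3) · 225/2 = 75. Since 3 ∣ 15, the Turán graph T(15, 3) has parts of equal size 5, and its edge count e(T(15, 3)) = 75 attains the density bound exactly.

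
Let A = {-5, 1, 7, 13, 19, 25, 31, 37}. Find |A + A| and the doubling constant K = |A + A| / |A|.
K = |A + A| / |A| = 15/8

Enumerate A + A = {a + b : a, b ∈ A}. With |A| = 8, there are |A|^2 = 64 ordered sum pairs; collecting distinct values, A + A = {-10, -4, 2, 8, 14, 20, 26, 32, 38, 44, 50, 56, 62, 68, 74}, so |A + A| = 15. Thus K = 15/8. Here |A + A| = 2|A| − 1 = 15, the minimum possible — so K = 15/8 is minimal, which holds iff A is an arithmetic progression.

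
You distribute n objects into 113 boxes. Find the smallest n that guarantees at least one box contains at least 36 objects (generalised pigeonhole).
n = (36 − 1)·113 + 1 = 3956

By the generalised pigeonhole principle, to guarantee some box contains ≥ r objects we need more than (r − 1) · k objects total. Threshold: n = (r − 1) · k + 1. With r = 36 and k = 113: n = 35 · 113 + 1 = 3955 + 1 = 3956. For n = 3955 = 35 · 113, we can put exactly 35 objects in every box, avoiding 36 in any single one — so 3956 is tight.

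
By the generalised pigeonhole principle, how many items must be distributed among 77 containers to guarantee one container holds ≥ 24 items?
n = (24 − 1)·77 + 1 = 1772

By the generalised pigeonhole principle, to guarantee some box contains ≥ r objects we need more than (r − 1) · k objects total. Threshold: n = (r − 1) · k + 1. With r = 24 and k = 77: n = 23 · 77 + 1 = 1771 + 1 = 1772. For n = 1771 = 23 · 77, we can put exactly 23 objects in every box, avoiding 24 in any single one — so 1772 is tight.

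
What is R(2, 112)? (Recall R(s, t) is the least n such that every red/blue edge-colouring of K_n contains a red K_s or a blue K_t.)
R(2, 112) = 112

R(2, k) = k for all k ≥ 2: in a 2-colouring of K_k, either some edge is red (a red K_2) or all edges are blue (a blue K_k). And K_{111} coloured all-blue has no blue K_112, so R(2, 112) > 111. Hence R(2, 112) = 112.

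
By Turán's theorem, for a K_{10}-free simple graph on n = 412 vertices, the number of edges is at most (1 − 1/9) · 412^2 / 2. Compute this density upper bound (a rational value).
Turán density bound = (8/9) · 412^2/2 = 678976/9 ≈ 75441.7778

Turán's theorem: ex(n, K_{r+1}) is achieved by the complete r-partite Turán graph T(n, r) with parts as balanced as possible, and is at most (1 − 1/r) · n^2/2. For r = 9, n = 412: the density bound is (8/9) · 169744/2 = 678976/9 ≈ 75441.7778. The integer-valued extremum is e(T(412, 9)) = 75441, which is strictly less than the density bound 678976/9 since 9 ∤ 412 (the parts of T(412, 9) cannot all be equal).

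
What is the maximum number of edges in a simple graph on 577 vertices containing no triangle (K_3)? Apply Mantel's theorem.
ex(577, K_3) = ⌊577^2/4⌋ = 83232

Mantel (1907): a triangle-free graph on n vertices has at most ⌊n^2/4⌋ edges, with equality for the complete bipartite graph K_{⌊n/2⌋, ⌈n/2⌉}. For n = 577: ⌊577^2/4⌋ = ⌊332929/4⌋ = 83232. The extremal graph is K_{288, 289}, which has 288·289 = 83232 edges.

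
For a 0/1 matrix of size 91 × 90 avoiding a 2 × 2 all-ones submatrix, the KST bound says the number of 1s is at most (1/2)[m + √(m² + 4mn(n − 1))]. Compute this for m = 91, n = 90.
z(91, 90; 2, 2) ≤ (1/2)[91 + √(91² + 4·91·90·89)] = (1/2)[91 + √2923921] = 900.4738

Kővári–Sós–Turán: let r_1, ..., r_91 be the row sums and z = Σ r_i the total number of 1s. Each pair of columns can share at most one row with both entries 1 (else a 2×2 all-ones block appears), so Σ_i C(r_i, 2) ≤ C(90, 2) = 4005. By convexity Σ_i C(r_i, 2) ≥ 91·C(z/91, 2) = z(z − 91)/(2·91), giving z² − 91z − 91·90·89 ≤ 0 and hence z ≤ (1/2)[91 + √(8281 + 4·728910)] = (1/2)[91 + √2923921] ≈ (1/2)(91 + 1709.9477) = 900.4738.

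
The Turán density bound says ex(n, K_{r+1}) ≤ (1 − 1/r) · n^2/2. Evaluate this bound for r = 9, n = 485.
Turán density bound = (8/9) · 485^2/2 = 940900/9 ≈ 104544.4444

Turán's theorem: ex(n, K_{r+1}) is achieved by the complete r-partite Turán graph T(n, r) with parts as balanced as possible, and is at most (1 − 1/r) · n^2/2. For r = 9, n = 485: the density bound is (8/9) · 235225/2 = 940900/9 ≈ 104544.4444. The integer-valued extremum is e(T(485, 9)) = 104544, which is strictly less than the density bound 940900/9 since 9 ∤ 485 (the parts of T(485, 9) cannot all be equal).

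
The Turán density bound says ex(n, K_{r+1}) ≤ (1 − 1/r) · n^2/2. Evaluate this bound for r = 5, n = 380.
Turán density bound = (4/5) · 380^2/2 = 57760

Turán's theorem: ex(n, K_{r+1}) is achieved by the complete r-partite Turán graph T(n, r) with parts as balanced as possible, and is at most (1 − 1/r) · n^2/2. For r = 5, n = 380: the density bound is (4/5) · 144400/2 = 57760. Since 5 ∣ 380, the Turán graph T(380, 5) has parts of equal size 76, and its edge count e(T(380, 5)) = 57760 attains the density bound exactly.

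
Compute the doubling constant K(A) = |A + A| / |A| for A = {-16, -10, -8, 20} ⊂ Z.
K = |A + A| / |A| = 10/4 = 5/2

Enumerate A + A = {a + b : a, b ∈ A}. With |A| = 4, there are |A|^2 = 16 ordered sum pairs; collecting distinct values, A + A = {-32, -26, -24, -20, -18, -16, 4, 10, 12, 40}, so |A + A| = 10. Thus K = 10/4 = 5/2. For comparison, the minimum possible |A + A| over all 4-element sets is 2·4 − 1 = 7 (so min K = 7/4), attained only by arithmetic progressions.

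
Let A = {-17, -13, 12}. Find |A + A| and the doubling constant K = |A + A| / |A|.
K = |A + A| / |A| = 6/3 = 2

Enumerate A + A = {a + b : a, b ∈ A}. With |A| = 3, there are |A|^2 = 9 ordered sum pairs; collecting distinct values, A + A = {-34, -30, -26, -5, -1, 24}, so |A + A| = 6. Thus K = 6/3 = 2. For comparison, the minimum possible |A + A| over all 3-element sets is 2·3 − 1 = 5 (so min K = 5/3), attained only by arithmetic progressions.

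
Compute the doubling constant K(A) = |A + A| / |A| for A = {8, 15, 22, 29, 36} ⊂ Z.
K = |A + A| / |A| = 9/5

Enumerate A + A = {a + b : a, b ∈ A}. With |A| = 5, there are |A|^2 = 25 ordered sum pairs; collecting distinct values, A + A = {16, 23, 30, 37, 44, 51, 58, 65, 72}, so |A + A| = 9. Thus K = 9/5. Here |A + A| = 2|A| − 1 = 9, the minimum possible — so K = 9/5 is minimal, which holds iff A is an arithmetic progression.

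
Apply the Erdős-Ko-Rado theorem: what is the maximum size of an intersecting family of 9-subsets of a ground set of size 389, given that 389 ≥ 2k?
max |F| = C(388, 8) = 11846458524848112

The Erdős-Ko-Rado theorem states: for n ≥ 2k, an intersecting family of k-subsets of an n-element set has size at most C(n − 1, k − 1), with equality for 'star' families {A ⊆ [n] : |A| = k, i ∈ A} (fix an element i). For n = 389, k = 9: C(388, 8) = 11846458524848112.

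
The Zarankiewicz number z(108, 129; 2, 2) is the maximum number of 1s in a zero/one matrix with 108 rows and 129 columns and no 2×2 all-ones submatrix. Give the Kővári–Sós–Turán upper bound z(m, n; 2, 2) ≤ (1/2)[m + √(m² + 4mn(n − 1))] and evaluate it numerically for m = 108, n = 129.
z(108, 129; 2, 2) ≤ (1/2)[108 + √(108² + 4·108·129·128)] = (1/2)[108 + √7144848] = 1390.4924

Kővári–Sós–Turán: let r_1, ..., r_108 be the row sums and z = Σ r_i the total number of 1s. Each pair of columns can share at most one row with both entries 1 (else a 2×2 all-ones block appears), so Σ_i C(r_i, 2) ≤ C(129, 2) = 8256. By convexity Σ_i C(r_i, 2) ≥ 108·C(z/108, 2) = z(z − 108)/(2·108), giving z² − 108z − 108·129·128 ≤ 0 and hence z ≤ (1/2)[108 + √(11664 + 4·1783296)] = (1/2)[108 + √7144848] ≈ (1/2)(108 + 2672.9848) = 1390.4924.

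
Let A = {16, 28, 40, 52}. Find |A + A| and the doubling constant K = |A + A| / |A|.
K = |A + A| / |A| = 7/4

Enumerate A + A = {a + b : a, b ∈ A}. With |A| = 4, there are |A|^2 = 16 ordered sum pairs; collecting distinct values, A + A = {32, 44, 56, 68, 80, 92, 104}, so |A + A| = 7. Thus K = 7/4. Here |A + A| = 2|A| − 1 = 7, the minimum possible — so K = 7/4 is minimal, which holds iff A is an arithmetic progression.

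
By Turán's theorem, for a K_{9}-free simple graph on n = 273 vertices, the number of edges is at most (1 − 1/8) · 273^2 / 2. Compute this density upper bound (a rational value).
Turán density bound = (7/8) · 273^2/2 = 521703/16 ≈ 32606.4375

Turán's theorem: ex(n, K_{r+1}) is achieved by the complete r-partite Turán graph T(n, r) with parts as balanced as possible, and is at most (1 − 1/r) · n^2/2. For r = 8, n = 273: the density bound is (7/8) · 74529/2 = 521703/16 ≈ 32606.4375. The integer-valued extremum is e(T(273, 8)) = 32606, which is strictly less than the density bound 521703/16 since 8 ∤ 273 (the parts of T(273, 8) cannot all be equal).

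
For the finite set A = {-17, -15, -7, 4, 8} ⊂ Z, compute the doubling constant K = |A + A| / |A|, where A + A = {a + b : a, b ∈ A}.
K = |A + A| / |A| = 15/5 = 3

Enumerate A + A = {a + b : a, b ∈ A}. With |A| = 5, there are |A|^2 = 25 ordered sum pairs; collecting distinct values, A + A = {-34, -32, -30, -24, -22, -14, -13, -11, -9, -7, -3, 1, 8, 12, 16}, so |A + A| = 15. Thus K = 15/5 = 3. For comparison, the minimum possible |A + A| over all 5-element sets is 2·5 − 1 = 9 (so min K = 9/5), attained only by arithmetic progressions.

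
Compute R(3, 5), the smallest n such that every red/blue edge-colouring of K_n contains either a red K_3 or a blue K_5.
R(3, 5) = 14

Lower bound: an explicit 2-colouring of K_{13} (typically a Paley-type or other structured construction) avoids a red K_3 and a blue K_5, showing R(3, 5) > 13.
Upper bound: the Erdős–Szekeres recurrence R(r, t') ≤ R(r−1, t') + R(r, t'−1) yields R(3, 5) ≤ 14.
Hence R(3, 5) = 14.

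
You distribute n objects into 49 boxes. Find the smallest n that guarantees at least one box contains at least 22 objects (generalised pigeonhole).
n = (22 − 1)·49 + 1 = 1030

By the generalised pigeonhole principle, to guarantee some box contains ≥ r objects we need more than (r − 1) · k objects total. Threshold: n = (r − 1) · k + 1. With r = 22 and k = 49: n = 21 · 49 + 1 = 1029 + 1 = 1030. For n = 1029 = 21 · 49, we can put exactly 21 objects in every box, avoiding 22 in any single one — so 1030 is tight.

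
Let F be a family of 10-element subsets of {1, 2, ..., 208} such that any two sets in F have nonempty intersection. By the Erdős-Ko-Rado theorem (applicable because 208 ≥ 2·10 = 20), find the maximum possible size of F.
max |F| = C(207, 9) = 1612074462797525

Erdős-Ko-Rado (1961): when n ≥ 2k, max |F| = C(n−1, k−1). The bound is attained by the star {A : i ∈ A} for any fixed i ∈ [n]. Here C(208−1, 10−1) = C(207, 9) = 1612074462797525.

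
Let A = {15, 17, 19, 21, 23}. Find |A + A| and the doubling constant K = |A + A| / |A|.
K = |A + A| / |A| = 9/5

Enumerate A + A = {a + b : a, b ∈ A}. With |A| = 5, there are |A|^2 = 25 ordered sum pairs; collecting distinct values, A + A = {30, 32, 34, 36, 38, 40, 42, 44, 46}, so |A + A| = 9. Thus K = 9/5. Here |A + A| = 2|A| − 1 = 9, the minimum possible — so K = 9/5 is minimal, which holds iff A is an arithmetic progression.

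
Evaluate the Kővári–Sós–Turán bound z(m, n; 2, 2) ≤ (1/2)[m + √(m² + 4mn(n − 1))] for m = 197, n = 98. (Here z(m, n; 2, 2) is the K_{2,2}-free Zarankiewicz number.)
z(197, 98; 2, 2) ≤ (1/2)[197 + √(197² + 4·197·98·97)] = (1/2)[197 + √7529537] = 1470.5001

Kővári–Sós–Turán: let r_1, ..., r_197 be the row sums and z = Σ r_i the total number of 1s. Each pair of columns can share at most one row with both entries 1 (else a 2×2 all-ones block appears), so Σ_i C(r_i, 2) ≤ C(98, 2) = 4753. By convexity Σ_i C(r_i, 2) ≥ 197·C(z/197, 2) = z(z − 197)/(2·197), giving z² − 197z − 197·98·97 ≤ 0 and hence z ≤ (1/2)[197 + √(38809 + 4·1872682)] = (1/2)[197 + √7529537] ≈ (1/2)(197 + 2744.0002) = 1470.5001.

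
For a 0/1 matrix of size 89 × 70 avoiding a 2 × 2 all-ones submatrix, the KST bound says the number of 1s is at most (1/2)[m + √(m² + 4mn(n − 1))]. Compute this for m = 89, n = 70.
z(89, 70; 2, 2) ≤ (1/2)[89 + √(89² + 4·89·70·69)] = (1/2)[89 + √1727401] = 701.6531

Kővári–Sós–Turán: let r_1, ..., r_89 be the row sums and z = Σ r_i the total number of 1s. Each pair of columns can share at most one row with both entries 1 (else a 2×2 all-ones block appears), so Σ_i C(r_i, 2) ≤ C(70, 2) = 2415. By convexity Σ_i C(r_i, 2) ≥ 89·C(z/89, 2) = z(z − 89)/(2·89), giving z² − 89z − 89·70·69 ≤ 0 and hence z ≤ (1/2)[89 + √(7921 + 4·429870)] = (1/2)[89 + √1727401] ≈ (1/2)(89 + 1314.3063) = 701.6531.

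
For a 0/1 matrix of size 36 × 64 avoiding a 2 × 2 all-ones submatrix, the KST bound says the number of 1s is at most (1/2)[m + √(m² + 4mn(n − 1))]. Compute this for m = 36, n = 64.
z(36, 64; 2, 2) ≤ (1/2)[36 + √(36² + 4·36·64·63)] = (1/2)[36 + √581904] = 399.4132

Kővári–Sós–Turán: let r_1, ..., r_36 be the row sums and z = Σ r_i the total number of 1s. Each pair of columns can share at most one row with both entries 1 (else a 2×2 all-ones block appears), so Σ_i C(r_i, 2) ≤ C(64, 2) = 2016. By convexity Σ_i C(r_i, 2) ≥ 36·C(z/36, 2) = z(z − 36)/(2·36), giving z² − 36z − 36·64·63 ≤ 0 and hence z ≤ (1/2)[36 + √(1296 + 4·145152)] = (1/2)[36 + √581904] ≈ (1/2)(36 + 762.8263) = 399.4132.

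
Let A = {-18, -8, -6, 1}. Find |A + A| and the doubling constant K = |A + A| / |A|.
K = |A + A| / |A| = 10/4 = 5/2

Enumerate A + A = {a + b : a, b ∈ A}. With |A| = 4, there are |A|^2 = 16 ordered sum pairs; collecting distinct values, A + A = {-36, -26, -24, -17, -16, -14, -12, -7, -5, 2}, so |A + A| = 10. Thus K = 10/4 = 5/2. For comparison, the minimum possible |A + A| over all 4-element sets is 2·4 − 1 = 7 (so min K = 7/4), attained only by arithmetic progressions.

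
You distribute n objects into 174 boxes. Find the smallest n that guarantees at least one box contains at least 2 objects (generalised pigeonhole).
n = (2 − 1)·174 + 1 = 175

By the generalised pigeonhole principle, to guarantee some box contains ≥ r objects we need more than (r − 1) · k objects total. Threshold: n = (r − 1) · k + 1. With r = 2 and k = 174: n = 1 · 174 + 1 = 174 + 1 = 175. For n = 174 = 1 · 174, we can put exactly 1 objects in every box, avoiding 2 in any single one — so 175 is tight.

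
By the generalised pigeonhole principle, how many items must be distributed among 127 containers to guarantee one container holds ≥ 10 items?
n = (10 − 1)·127 + 1 = 1144

By the generalised pigeonhole principle, to guarantee some box contains ≥ r objects we need more than (r − 1) · k objects total. Threshold: n = (r − 1) · k + 1. With r = 10 and k = 127: n = 9 · 127 + 1 = 1143 + 1 = 1144. For n = 1143 = 9 · 127, we can put exactly 9 objects in every box, avoiding 10 in any single one — so 1144 is tight.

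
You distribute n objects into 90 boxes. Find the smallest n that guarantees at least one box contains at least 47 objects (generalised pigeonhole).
n = (47 − 1)·90 + 1 = 4141

By the generalised pigeonhole principle, to guarantee some box contains ≥ r objects we need more than (r − 1) · k objects total. Threshold: n = (r − 1) · k + 1. With r = 47 and k = 90: n = 46 · 90 + 1 = 4140 + 1 = 4141. For n = 4140 = 46 · 90, we can put exactly 46 objects in every box, avoiding 47 in any single one — so 4141 is tight.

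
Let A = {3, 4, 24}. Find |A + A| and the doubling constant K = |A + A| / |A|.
K = |A + A| / |A| = 6/3 = 2

Enumerate A + A = {a + b : a, b ∈ A}. With |A| = 3, there are |A|^2 = 9 ordered sum pairs; collecting distinct values, A + A = {6, 7, 8, 27, 28, 48}, so |A + A| = 6. Thus K = 6/3 = 2. For comparison, the minimum possible |A + A| over all 3-element sets is 2·3 − 1 = 5 (so min K = 5/3), attained only by arithmetic progressions.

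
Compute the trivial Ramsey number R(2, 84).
R(2, 84) = 84

R(2, k) = k for all k ≥ 2: in a 2-colouring of K_k, either some edge is red (a red K_2) or all edges are blue (a blue K_k). And K_{83} coloured all-blue has no blue K_84, so R(2, 84) > 83. Hence R(2, 84) = 84.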